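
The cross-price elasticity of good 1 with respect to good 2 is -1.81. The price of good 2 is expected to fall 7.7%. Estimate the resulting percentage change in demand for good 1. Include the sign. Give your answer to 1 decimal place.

13.9%

%ΔQ ≈ ε × %ΔP of good 2 = -1.81 × (-7.7%) = 13.9%.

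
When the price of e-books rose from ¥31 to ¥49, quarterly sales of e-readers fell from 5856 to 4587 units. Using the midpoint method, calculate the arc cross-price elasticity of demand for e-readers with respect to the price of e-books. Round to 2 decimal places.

-0.54

ΔQ_A = 4587 − 5856 = -1269; ΔP_B = 49 − 31 = 18.
Midpoints: Q̄_A = 5221.5, P̄_B = 40.00.
ε = (ΔQ_A/Q̄_A)/(ΔP_B/P̄_B) = (-1269/5221.5)/(18/40.00) ≈ -0.54.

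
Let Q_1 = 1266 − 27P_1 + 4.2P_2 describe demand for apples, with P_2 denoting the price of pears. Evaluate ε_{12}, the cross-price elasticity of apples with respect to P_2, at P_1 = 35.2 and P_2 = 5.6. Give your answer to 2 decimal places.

0.07

At P_1 = 35.2 and P_2 = 5.6: Q_1 = 339.12.
∂Q_1/∂P_2 = 4.2.
ε = (∂Q_1/∂P_2)(P_2/Q_1) = 4.2 × (5.6/339.12) ≈ 0.07.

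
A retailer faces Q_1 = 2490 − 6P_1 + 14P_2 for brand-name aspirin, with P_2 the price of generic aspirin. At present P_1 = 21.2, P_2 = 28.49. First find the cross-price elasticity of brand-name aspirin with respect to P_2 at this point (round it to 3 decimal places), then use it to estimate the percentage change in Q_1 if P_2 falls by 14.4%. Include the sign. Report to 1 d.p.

At P_1 = 21.2, P_2 = 28.49: Q_1 = 2761.66.
∂Q_1/∂P_2 = 14.
ε = (∂Q_1/∂P_2)(P_2/Q_1) = 14.0000 × 28.49/2761.66 ≈ 0.144.
%ΔQ_1 ≈ ε × %ΔP_2 = 0.144 × (-14.4%) = -2.1%.

-2.1%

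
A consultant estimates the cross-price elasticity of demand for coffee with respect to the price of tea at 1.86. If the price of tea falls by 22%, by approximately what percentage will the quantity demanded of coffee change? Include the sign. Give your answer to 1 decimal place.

-40.9%

%ΔQ ≈ ε × %ΔP of tea = 1.86 × (-22%) = -40.9%.
Demand for coffee falls by about 40.9%.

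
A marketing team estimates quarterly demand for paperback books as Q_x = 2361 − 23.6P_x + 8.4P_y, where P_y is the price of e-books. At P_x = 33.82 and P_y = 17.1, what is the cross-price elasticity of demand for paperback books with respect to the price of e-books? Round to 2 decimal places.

At P_x = 33.82 and P_y = 17.1: Q_x = 1706.488.
∂Q_x/∂P_y = 8.4.
ε = (∂Q_x/∂P_y)(P_y/Q_x) = 8.4 × (17.1/1706.488) ≈ 0.08.
Since ε > 0, paperback books and e-books are substitutes.

0.08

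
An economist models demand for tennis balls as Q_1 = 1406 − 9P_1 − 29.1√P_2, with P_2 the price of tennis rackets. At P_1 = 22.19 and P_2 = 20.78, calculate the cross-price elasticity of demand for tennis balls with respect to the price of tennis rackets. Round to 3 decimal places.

-0.062

At P_1 = 22.19 and P_2 = 20.78: Q_1 = 1073.637.
∂Q_1/∂P_2 = -29.1/(2√P_2) = -29.1/(2√20.78) = -3.1918.
ε = (∂Q_1/∂P_2)(P_2/Q_1) = -3.1918 × (20.78/1073.637) ≈ -0.062.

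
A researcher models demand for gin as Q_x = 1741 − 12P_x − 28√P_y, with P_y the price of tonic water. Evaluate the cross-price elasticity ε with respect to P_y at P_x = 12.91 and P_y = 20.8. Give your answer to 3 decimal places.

-0.044

At P_x = 12.91 and P_y = 20.8: Q_x = 1458.380.
∂Q_x/∂P_y = -28/(2√P_y) = -28/(2√20.8) = -3.0697.
ε = (∂Q_x/∂P_y)(P_y/Q_x) = -3.0697 × (20.8/1458.380) ≈ -0.044.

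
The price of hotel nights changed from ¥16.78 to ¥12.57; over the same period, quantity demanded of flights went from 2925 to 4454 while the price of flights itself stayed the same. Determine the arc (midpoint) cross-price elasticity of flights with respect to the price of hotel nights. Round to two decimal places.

-1.44

ΔQ_A = 4454 − 2925 = 1529; ΔP_B = 12.57 − 16.78 = -4.21.
Midpoints: Q̄_A = 3689.5, P̄_B = 14.68.
ε = (ΔQ_A/Q̄_A)/(ΔP_B/P̄_B) = (1529/3689.5)/(-4.21/14.68) ≈ -1.44.
ε < 0: flights and hotel nights are complements.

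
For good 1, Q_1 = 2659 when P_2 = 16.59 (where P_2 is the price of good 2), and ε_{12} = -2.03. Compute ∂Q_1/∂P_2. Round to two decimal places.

ε = (∂Q_1/∂P_2)·(P_2/Q_1) ⇒ ∂Q_1/∂P_2 = ε·Q_1/P_2 = -2.03 × 2659/16.59 ≈ -325.36.

-325.36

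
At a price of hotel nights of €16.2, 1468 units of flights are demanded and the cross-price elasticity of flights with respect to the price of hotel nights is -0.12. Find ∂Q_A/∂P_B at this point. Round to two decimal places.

-10.87

ε = (∂Q_A/∂P_B)·(P_B/Q_A) ⇒ ∂Q_A/∂P_B = ε·Q_A/P_B = -0.12 × 1468/16.2 ≈ -10.87.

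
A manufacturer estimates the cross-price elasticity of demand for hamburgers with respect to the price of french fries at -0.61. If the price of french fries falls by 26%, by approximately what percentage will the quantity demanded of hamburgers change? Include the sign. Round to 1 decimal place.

15.9%

%ΔQ ≈ ε × %ΔP of french fries = -0.61 × (-26%) = 15.9%.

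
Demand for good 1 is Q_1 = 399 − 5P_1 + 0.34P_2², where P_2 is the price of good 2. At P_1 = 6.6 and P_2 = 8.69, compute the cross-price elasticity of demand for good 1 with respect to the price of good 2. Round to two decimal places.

0.13

At P_1 = 6.6 and P_2 = 8.69: Q_1 = 391.675.
∂Q_1/∂P_2 = 0.68P_2 = 0.68(8.69) = 5.9092.
ε = (∂Q_1/∂P_2)(P_2/Q_1) = 5.9092 × (8.69/391.675) ≈ 0.13.
ε > 0: substitutes.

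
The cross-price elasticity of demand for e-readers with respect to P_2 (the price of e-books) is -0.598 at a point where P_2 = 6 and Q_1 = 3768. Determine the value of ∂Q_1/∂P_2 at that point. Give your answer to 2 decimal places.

-375.54

ε = (∂Q_1/∂P_2)·(P_2/Q_1) ⇒ ∂Q_1/∂P_2 = ε·Q_1/P_2 = -0.598 × 3768/6 ≈ -375.54.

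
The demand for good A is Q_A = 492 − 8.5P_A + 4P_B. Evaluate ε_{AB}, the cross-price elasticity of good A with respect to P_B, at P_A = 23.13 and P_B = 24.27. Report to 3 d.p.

0.247

At P_A = 23.13 and P_B = 24.27: Q_A = 392.475.
∂Q_A/∂P_B = 4.
ε = (∂Q_A/∂P_B)(P_B/Q_A) = 4 × (24.27/392.475) ≈ 0.247.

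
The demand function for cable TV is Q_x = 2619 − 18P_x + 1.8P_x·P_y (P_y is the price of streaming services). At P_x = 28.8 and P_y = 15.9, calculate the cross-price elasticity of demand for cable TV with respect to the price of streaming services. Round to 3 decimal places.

At P_x = 28.8 and P_y = 15.9: Q_x = 2924.856.
∂Q_x/∂P_y = 1.8P_x = 1.8(28.8) = 51.8400.
ε = (∂Q_x/∂P_y)(P_y/Q_x) = 51.8400 × (15.9/2924.856) ≈ 0.282.

0.282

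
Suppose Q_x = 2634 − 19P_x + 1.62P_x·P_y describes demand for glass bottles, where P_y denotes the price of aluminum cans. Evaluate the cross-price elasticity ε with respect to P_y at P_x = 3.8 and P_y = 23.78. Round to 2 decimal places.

0.05

At P_x = 3.8 and P_y = 23.78: Q_x = 2708.190.
∂Q_x/∂P_y = 1.62P_x = 1.62(3.8) = 6.1560.
ε = (∂Q_x/∂P_y)(P_y/Q_x) = 6.1560 × (23.78/2708.190) ≈ 0.05.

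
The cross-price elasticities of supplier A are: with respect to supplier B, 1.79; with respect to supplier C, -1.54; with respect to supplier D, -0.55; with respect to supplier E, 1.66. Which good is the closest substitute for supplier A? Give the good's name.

Substitutes have ε > 0. Among the positive values, 1.79 (supplier B) is largest.

supplier B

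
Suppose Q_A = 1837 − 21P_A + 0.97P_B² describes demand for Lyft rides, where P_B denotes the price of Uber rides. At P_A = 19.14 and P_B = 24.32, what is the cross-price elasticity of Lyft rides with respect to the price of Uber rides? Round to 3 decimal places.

0.571

At P_A = 19.14 and P_B = 24.32: Q_A = 2008.779.
∂Q_A/∂P_B = 1.94P_B = 1.94(24.32) = 47.1808.
ε = (∂Q_A/∂P_B)(P_B/Q_A) = 47.1808 × (24.32/2008.779) ≈ 0.571.
ε > 0: substitutes.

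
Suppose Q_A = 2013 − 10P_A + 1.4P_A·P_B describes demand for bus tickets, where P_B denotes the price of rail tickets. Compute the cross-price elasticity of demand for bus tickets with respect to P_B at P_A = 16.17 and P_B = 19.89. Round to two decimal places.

At P_A = 16.17 and P_B = 19.89: Q_A = 2301.570.
∂Q_A/∂P_B = 1.4P_A = 1.4(16.17) = 22.6380.
ε = (∂Q_A/∂P_B)(P_B/Q_A) = 22.6380 × (19.89/2301.570) ≈ 0.20.
ε > 0: substitutes.

0.20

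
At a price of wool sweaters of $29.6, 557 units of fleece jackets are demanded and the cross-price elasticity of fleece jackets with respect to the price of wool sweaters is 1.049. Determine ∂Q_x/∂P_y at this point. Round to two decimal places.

ε = (∂Q_x/∂P_y)·(P_y/Q_x) ⇒ ∂Q_x/∂P_y = ε·Q_x/P_y = 1.049 × 557/29.6 ≈ 19.74.

19.74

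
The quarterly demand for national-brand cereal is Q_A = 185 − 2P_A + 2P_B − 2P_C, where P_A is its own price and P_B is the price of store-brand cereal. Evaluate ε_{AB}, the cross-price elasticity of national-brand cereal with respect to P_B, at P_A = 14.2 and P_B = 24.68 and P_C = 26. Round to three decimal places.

At P_A = 14.2 and P_B = 24.68 and P_C = 26: Q_A = 153.96.
∂Q_A/∂P_B = 2.
ε = (∂Q_A/∂P_B)(P_B/Q_A) = 2 × (24.68/153.96) ≈ 0.321.

0.321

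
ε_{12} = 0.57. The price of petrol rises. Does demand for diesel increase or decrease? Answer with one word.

ε > 0 and the price of petrol rises, so the quantity of diesel moves in the same direction: it increases.

increase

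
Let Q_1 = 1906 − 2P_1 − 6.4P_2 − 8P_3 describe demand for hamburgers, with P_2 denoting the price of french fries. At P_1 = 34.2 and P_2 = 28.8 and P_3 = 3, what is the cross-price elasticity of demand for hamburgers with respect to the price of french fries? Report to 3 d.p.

-0.113

At P_1 = 34.2 and P_2 = 28.8 and P_3 = 3: Q_1 = 1629.28.
∂Q_1/∂P_2 = -6.4.
ε = (∂Q_1/∂P_2)(P_2/Q_1) = -6.4 × (28.8/1629.28) ≈ -0.113.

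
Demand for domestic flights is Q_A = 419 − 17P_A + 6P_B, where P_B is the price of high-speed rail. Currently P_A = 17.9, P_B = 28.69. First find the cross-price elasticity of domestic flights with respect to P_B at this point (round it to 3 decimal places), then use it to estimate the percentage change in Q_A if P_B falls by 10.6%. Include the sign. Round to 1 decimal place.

At P_A = 17.9, P_B = 28.69: Q_A = 286.84.
∂Q_A/∂P_B = 6.
ε = (∂Q_A/∂P_B)(P_B/Q_A) = 6.0000 × 28.69/286.84 ≈ 0.600.
%ΔQ_A ≈ ε × %ΔP_B = 0.600 × (-10.6%) = -6.4%.

-6.4%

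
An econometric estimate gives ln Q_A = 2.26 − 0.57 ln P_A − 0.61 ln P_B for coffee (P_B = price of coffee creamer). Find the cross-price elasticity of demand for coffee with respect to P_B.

-0.61

In a log-linear (constant-elasticity) demand function, the coefficient on ln P_B is the cross-price elasticity.
ε = -0.61. Negative, so coffee and coffee creamer are complements.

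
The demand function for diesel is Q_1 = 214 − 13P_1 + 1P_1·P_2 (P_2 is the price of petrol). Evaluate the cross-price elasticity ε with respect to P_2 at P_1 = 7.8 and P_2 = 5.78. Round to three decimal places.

At P_1 = 7.8 and P_2 = 5.78: Q_1 = 157.684.
∂Q_1/∂P_2 = 1P_1 = 1(7.8) = 7.8000.
ε = (∂Q_1/∂P_2)(P_2/Q_1) = 7.8000 × (5.78/157.684) ≈ 0.286.
ε > 0: substitutes.

0.286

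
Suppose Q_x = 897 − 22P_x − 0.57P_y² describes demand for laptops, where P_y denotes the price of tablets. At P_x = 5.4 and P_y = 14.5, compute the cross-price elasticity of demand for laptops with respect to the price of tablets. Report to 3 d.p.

At P_x = 5.4 and P_y = 14.5: Q_x = 658.358.
∂Q_x/∂P_y = -1.14P_y = -1.14(14.5) = -16.5300.
ε = (∂Q_x/∂P_y)(P_y/Q_x) = -16.5300 × (14.5/658.358) ≈ -0.364.

-0.364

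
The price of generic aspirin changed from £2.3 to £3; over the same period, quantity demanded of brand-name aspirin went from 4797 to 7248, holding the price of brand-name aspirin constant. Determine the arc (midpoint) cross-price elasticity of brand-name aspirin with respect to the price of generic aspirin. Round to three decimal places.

1.541

ΔQ_A = 7248 − 4797 = 2451; ΔP_B = 3 − 2.3 = 0.7.
Midpoints: Q̄_A = 6022.5, P̄_B = 2.65.
ε = (ΔQ_A/Q̄_A)/(ΔP_B/P̄_B) = (2451/6022.5)/(0.7/2.65) ≈ 1.541.
ε > 0: brand-name aspirin and generic aspirin are substitutes.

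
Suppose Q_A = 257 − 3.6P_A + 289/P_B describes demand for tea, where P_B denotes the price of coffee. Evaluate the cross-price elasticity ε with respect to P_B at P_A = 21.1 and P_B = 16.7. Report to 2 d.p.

At P_A = 21.1 and P_B = 16.7: Q_A = 198.345.
∂Q_A/∂P_B = −289/P_B² = -1.0363.
ε = (∂Q_A/∂P_B)(P_B/Q_A) = -1.0363 × (16.7/198.345) ≈ -0.09.

-0.09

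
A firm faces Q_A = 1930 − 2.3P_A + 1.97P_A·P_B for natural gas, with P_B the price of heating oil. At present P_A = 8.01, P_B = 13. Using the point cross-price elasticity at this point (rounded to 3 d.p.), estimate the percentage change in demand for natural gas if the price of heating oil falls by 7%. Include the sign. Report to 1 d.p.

At P_A = 8.01, P_B = 13: Q_A = 2116.713.
∂Q_A/∂P_B = 1.97P_A = 15.7797.
ε = (∂Q_A/∂P_B)(P_B/Q_A) = 15.7797 × 13/2116.713 ≈ 0.097.
%ΔQ_A ≈ ε × %ΔP_B = 0.097 × (-7%) = -0.7%.

-0.7%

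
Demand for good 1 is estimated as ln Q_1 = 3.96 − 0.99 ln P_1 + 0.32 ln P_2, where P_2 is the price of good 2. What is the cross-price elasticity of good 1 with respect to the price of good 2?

0.32

In a log-linear (constant-elasticity) demand function, the coefficient on ln P_2 is the cross-price elasticity.
ε = 0.32. Positive, so good 1 and good 2 are substitutes.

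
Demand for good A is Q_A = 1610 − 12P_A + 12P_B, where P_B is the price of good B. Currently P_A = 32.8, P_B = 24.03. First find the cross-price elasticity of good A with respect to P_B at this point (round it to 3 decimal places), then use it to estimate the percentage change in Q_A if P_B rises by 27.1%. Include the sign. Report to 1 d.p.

At P_A = 32.8, P_B = 24.03: Q_A = 1504.76.
∂Q_A/∂P_B = 12.
ε = (∂Q_A/∂P_B)(P_B/Q_A) = 12.0000 × 24.03/1504.76 ≈ 0.192.
%ΔQ_A ≈ ε × %ΔP_B = 0.192 × (27.1%) = 5.2%.

5.2%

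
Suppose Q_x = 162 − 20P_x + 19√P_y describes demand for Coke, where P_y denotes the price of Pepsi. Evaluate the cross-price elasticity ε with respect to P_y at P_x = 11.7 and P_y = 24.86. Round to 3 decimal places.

2.084

At P_x = 11.7 and P_y = 24.86: Q_x = 22.734.
∂Q_x/∂P_y = 19/(2√P_y) = 19/(2√24.86) = 1.9053.
ε = (∂Q_x/∂P_y)(P_y/Q_x) = 1.9053 × (24.86/22.734) ≈ 2.084.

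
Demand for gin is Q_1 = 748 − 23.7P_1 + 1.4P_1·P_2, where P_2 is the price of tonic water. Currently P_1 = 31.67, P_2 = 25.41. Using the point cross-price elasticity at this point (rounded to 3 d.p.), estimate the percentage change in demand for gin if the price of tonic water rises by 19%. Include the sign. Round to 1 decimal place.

At P_1 = 31.67, P_2 = 25.41: Q_1 = 1124.050.
∂Q_1/∂P_2 = 1.4P_1 = 44.3380.
ε = (∂Q_1/∂P_2)(P_2/Q_1) = 44.3380 × 25.41/1124.050 ≈ 1.002.
%ΔQ_1 ≈ ε × %ΔP_2 = 1.002 × (19%) = 19.0%.

19.0%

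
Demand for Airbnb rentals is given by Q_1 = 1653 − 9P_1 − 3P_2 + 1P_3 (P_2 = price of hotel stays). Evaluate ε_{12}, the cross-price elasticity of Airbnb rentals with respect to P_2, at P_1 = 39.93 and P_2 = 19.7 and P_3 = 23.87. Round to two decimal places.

-0.05

At P_1 = 39.93 and P_2 = 19.7 and P_3 = 23.87: Q_1 = 1258.4.
∂Q_1/∂P_2 = -3.
ε = (∂Q_1/∂P_2)(P_2/Q_1) = -3 × (19.7/1258.4) ≈ -0.05.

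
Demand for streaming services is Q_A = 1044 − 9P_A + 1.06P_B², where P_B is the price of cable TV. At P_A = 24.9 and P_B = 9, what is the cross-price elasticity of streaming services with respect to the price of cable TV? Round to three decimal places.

At P_A = 24.9 and P_B = 9: Q_A = 905.76.
∂Q_A/∂P_B = 2.12P_B = 2.12(9) = 19.0800.
ε = (∂Q_A/∂P_B)(P_B/Q_A) = 19.0800 × (9/905.76) ≈ 0.190.

0.190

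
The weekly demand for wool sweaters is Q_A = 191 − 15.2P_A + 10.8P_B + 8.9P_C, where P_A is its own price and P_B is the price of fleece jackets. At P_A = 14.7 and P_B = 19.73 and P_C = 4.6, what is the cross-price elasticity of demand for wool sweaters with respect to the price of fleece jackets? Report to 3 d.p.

0.962

At P_A = 14.7 and P_B = 19.73 and P_C = 4.6: Q_A = 221.584.
∂Q_A/∂P_B = 10.8.
ε = (∂Q_A/∂P_B)(P_B/Q_A) = 10.8 × (19.73/221.584) ≈ 0.962.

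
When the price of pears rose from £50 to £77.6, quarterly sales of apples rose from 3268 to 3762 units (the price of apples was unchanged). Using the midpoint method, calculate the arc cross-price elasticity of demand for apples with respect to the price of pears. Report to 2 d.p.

0.32

ΔQ_A = 3762 − 3268 = 494; ΔP_B = 77.6 − 50 = 27.6.
Midpoints: Q̄_A = 3515.0, P̄_B = 63.80.
ε = (ΔQ_A/Q̄_A)/(ΔP_B/P̄_B) = (494/3515.0)/(27.6/63.80) ≈ 0.32.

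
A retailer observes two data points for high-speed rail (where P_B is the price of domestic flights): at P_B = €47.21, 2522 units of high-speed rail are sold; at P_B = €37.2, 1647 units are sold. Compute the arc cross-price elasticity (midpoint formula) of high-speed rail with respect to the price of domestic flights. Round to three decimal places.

ΔQ_A = 1647 − 2522 = -875; ΔP_B = 37.2 − 47.21 = -10.01.
Midpoints: Q̄_A = 2084.5, P̄_B = 42.20.
ε = (ΔQ_A/Q̄_A)/(ΔP_B/P̄_B) = (-875/2084.5)/(-10.01/42.20) ≈ 1.770.
ε > 0: high-speed rail and domestic flights are substitutes.

1.770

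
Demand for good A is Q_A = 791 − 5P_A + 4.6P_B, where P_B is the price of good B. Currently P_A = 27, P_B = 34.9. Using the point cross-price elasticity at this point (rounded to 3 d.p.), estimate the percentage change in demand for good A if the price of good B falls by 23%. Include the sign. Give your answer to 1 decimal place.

-4.5%

At P_A = 27, P_B = 34.9: Q_A = 816.54.
∂Q_A/∂P_B = 4.6.
ε = (∂Q_A/∂P_B)(P_B/Q_A) = 4.6000 × 34.9/816.54 ≈ 0.197.
%ΔQ_A ≈ ε × %ΔP_B = 0.197 × (-23%) = -4.5%.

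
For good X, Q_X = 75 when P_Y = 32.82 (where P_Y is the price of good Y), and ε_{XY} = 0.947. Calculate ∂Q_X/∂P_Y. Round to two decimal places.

ε = (∂Q_X/∂P_Y)·(P_Y/Q_X) ⇒ ∂Q_X/∂P_Y = ε·Q_X/P_Y = 0.947 × 75/32.82 ≈ 2.16.

2.16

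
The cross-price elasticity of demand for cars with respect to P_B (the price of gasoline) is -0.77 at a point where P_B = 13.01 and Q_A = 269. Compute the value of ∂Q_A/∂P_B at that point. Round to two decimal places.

ε = (∂Q_A/∂P_B)·(P_B/Q_A) ⇒ ∂Q_A/∂P_B = ε·Q_A/P_B = -0.77 × 269/13.01 ≈ -15.92.

-15.92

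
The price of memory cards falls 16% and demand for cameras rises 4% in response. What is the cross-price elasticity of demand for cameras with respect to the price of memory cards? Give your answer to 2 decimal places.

-0.25

ε = (%ΔQ of cameras) / (%ΔP of memory cards) = (4%) / (-16%) ≈ -0.25.
Negative cross-price elasticity: complements.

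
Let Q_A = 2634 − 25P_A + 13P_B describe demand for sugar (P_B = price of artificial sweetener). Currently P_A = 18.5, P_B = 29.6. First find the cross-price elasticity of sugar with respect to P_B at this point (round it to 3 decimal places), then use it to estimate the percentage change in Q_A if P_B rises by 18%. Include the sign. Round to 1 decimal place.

At P_A = 18.5, P_B = 29.6: Q_A = 2556.3.
∂Q_A/∂P_B = 13.
ε = (∂Q_A/∂P_B)(P_B/Q_A) = 13.0000 × 29.6/2556.3 ≈ 0.151.
%ΔQ_A ≈ ε × %ΔP_B = 0.151 × (18%) = 2.7%.

2.7%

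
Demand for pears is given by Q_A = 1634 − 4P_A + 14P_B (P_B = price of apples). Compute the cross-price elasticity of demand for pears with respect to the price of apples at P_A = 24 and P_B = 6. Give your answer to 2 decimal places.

At P_A = 24 and P_B = 6: Q_A = 1622.
∂Q_A/∂P_B = 14.
ε = (∂Q_A/∂P_B)(P_B/Q_A) = 14 × (6/1622) ≈ 0.05.
Since ε > 0, pears and apples are substitutes.

0.05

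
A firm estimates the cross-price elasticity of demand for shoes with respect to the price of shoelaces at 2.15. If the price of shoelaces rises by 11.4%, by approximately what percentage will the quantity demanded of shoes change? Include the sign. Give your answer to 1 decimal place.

%ΔQ ≈ ε × %ΔP of shoelaces = 2.15 × (11.4%) = 24.5%.

24.5%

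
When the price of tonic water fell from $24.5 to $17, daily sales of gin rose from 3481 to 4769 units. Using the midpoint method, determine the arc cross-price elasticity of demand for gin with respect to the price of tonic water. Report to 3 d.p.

ΔQ_A = 4769 − 3481 = 1288; ΔP_B = 17 − 24.5 = -7.5.
Midpoints: Q̄_A = 4125.0, P̄_B = 20.75.
ε = (ΔQ_A/Q̄_A)/(ΔP_B/P̄_B) = (1288/4125.0)/(-7.5/20.75) ≈ -0.864.
ε < 0: gin and tonic water are complements.

-0.864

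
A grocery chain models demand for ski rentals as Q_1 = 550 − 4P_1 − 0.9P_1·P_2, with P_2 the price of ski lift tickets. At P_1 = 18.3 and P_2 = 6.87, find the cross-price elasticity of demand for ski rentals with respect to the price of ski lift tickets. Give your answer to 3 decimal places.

At P_1 = 18.3 and P_2 = 6.87: Q_1 = 363.651.
∂Q_1/∂P_2 = -0.9P_1 = -0.9(18.3) = -16.4700.
ε = (∂Q_1/∂P_2)(P_2/Q_1) = -16.4700 × (6.87/363.651) ≈ -0.311.

-0.311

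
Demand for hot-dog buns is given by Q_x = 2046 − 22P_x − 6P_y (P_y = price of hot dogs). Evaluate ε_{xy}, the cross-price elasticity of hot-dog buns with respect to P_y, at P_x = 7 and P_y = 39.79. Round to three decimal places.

At P_x = 7 and P_y = 39.79: Q_x = 1653.26.
∂Q_x/∂P_y = -6.
ε = (∂Q_x/∂P_y)(P_y/Q_x) = -6 × (39.79/1653.26) ≈ -0.144.

-0.144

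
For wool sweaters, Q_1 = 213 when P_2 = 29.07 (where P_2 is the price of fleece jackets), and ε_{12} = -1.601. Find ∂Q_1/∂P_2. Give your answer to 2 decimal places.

ε = (∂Q_1/∂P_2)·(P_2/Q_1) ⇒ ∂Q_1/∂P_2 = ε·Q_1/P_2 = -1.601 × 213/29.07 ≈ -11.73.

-11.73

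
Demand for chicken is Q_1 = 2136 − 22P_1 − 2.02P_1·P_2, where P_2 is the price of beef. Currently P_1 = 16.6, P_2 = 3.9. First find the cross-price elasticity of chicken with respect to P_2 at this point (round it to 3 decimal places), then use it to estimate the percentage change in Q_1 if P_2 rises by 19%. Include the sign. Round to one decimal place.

-1.5%

At P_1 = 16.6, P_2 = 3.9: Q_1 = 1640.025.
∂Q_1/∂P_2 = -2.02P_1 = -33.5320.
ε = (∂Q_1/∂P_2)(P_2/Q_1) = -33.5320 × 3.9/1640.025 ≈ -0.080.
%ΔQ_1 ≈ ε × %ΔP_2 = -0.080 × (19%) = -1.5%.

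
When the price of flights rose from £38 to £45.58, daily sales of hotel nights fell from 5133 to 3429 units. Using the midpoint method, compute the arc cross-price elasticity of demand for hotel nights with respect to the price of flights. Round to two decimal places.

-2.19

ΔQ_A = 3429 − 5133 = -1704; ΔP_B = 45.58 − 38 = 7.58.
Midpoints: Q̄_A = 4281.0, P̄_B = 41.79.
ε = (ΔQ_A/Q̄_A)/(ΔP_B/P̄_B) = (-1704/4281.0)/(7.58/41.79) ≈ -2.19.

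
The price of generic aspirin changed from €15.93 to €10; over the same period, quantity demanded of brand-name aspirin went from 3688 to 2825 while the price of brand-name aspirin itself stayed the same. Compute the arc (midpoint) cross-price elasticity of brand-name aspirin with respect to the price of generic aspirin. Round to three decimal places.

ΔQ_A = 2825 − 3688 = -863; ΔP_B = 10 − 15.93 = -5.93.
Midpoints: Q̄_A = 3256.5, P̄_B = 12.96.
ε = (ΔQ_A/Q̄_A)/(ΔP_B/P̄_B) = (-863/3256.5)/(-5.93/12.96) ≈ 0.579.

0.579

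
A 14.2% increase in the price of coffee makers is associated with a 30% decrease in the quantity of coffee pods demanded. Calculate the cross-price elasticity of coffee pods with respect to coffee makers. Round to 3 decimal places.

-2.113

ε = (%ΔQ of coffee pods) / (%ΔP of coffee makers) = (-30%) / (14.2%) ≈ -2.113.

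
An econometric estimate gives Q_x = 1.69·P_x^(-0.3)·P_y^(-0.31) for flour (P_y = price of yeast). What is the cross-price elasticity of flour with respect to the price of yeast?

-0.31

In a log-linear (constant-elasticity) demand function, the coefficient on the exponent of P_y is the cross-price elasticity.
ε = -0.31. Negative, so flour and yeast are complements.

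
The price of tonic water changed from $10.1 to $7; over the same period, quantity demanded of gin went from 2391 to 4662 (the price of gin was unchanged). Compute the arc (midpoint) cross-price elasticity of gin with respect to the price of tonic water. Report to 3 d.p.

ΔQ_A = 4662 − 2391 = 2271; ΔP_B = 7 − 10.1 = -3.1.
Midpoints: Q̄_A = 3526.5, P̄_B = 8.55.
ε = (ΔQ_A/Q̄_A)/(ΔP_B/P̄_B) = (2271/3526.5)/(-3.1/8.55) ≈ -1.776.
ε < 0: gin and tonic water are complements.

-1.776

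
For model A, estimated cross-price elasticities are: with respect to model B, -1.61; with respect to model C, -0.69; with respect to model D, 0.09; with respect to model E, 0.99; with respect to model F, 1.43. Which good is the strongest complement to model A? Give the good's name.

Complements have ε < 0. The most negative value is -1.61 (model B).

model B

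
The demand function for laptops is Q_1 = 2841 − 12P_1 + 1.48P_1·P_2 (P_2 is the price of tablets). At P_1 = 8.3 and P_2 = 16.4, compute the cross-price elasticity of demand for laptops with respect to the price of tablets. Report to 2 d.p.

0.07

At P_1 = 8.3 and P_2 = 16.4: Q_1 = 2942.858.
∂Q_1/∂P_2 = 1.48P_1 = 1.48(8.3) = 12.2840.
ε = (∂Q_1/∂P_2)(P_2/Q_1) = 12.2840 × (16.4/2942.858) ≈ 0.07.
ε > 0: substitutes.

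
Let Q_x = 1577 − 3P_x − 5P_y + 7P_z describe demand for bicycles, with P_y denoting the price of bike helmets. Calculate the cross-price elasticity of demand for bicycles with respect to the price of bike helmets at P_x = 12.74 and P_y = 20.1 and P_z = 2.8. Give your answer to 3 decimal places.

At P_x = 12.74 and P_y = 20.1 and P_z = 2.8: Q_x = 1457.88.
∂Q_x/∂P_y = -5.
ε = (∂Q_x/∂P_y)(P_y/Q_x) = -5 × (20.1/1457.88) ≈ -0.069.
Since ε < 0, bicycles and bike helmets are complements.

-0.069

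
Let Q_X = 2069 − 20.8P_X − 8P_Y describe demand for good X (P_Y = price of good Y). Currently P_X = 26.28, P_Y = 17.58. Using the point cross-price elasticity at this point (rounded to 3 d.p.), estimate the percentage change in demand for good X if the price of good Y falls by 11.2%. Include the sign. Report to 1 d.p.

At P_X = 26.28, P_Y = 17.58: Q_X = 1381.736.
∂Q_X/∂P_Y = -8.
ε = (∂Q_X/∂P_Y)(P_Y/Q_X) = -8.0000 × 17.58/1381.736 ≈ -0.102.
%ΔQ_X ≈ ε × %ΔP_Y = -0.102 × (-11.2%) = 1.1%.

1.1%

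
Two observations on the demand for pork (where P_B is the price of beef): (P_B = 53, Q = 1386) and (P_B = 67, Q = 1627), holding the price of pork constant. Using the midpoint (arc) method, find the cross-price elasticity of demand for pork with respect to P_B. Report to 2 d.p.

0.69

ΔQ_A = 1627 − 1386 = 241; ΔP_B = 67 − 53 = 14.
Midpoints: Q̄_A = 1506.5, P̄_B = 60.00.
ε = (ΔQ_A/Q̄_A)/(ΔP_B/P̄_B) = (241/1506.5)/(14/60.00) ≈ 0.69.
ε > 0: pork and beef are substitutes.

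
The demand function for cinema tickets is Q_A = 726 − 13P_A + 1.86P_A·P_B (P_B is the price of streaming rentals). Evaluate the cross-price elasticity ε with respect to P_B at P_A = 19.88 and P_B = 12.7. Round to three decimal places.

0.501

At P_A = 19.88 and P_B = 12.7: Q_A = 937.165.
∂Q_A/∂P_B = 1.86P_A = 1.86(19.88) = 36.9768.
ε = (∂Q_A/∂P_B)(P_B/Q_A) = 36.9768 × (12.7/937.165) ≈ 0.501.
ε > 0: substitutes.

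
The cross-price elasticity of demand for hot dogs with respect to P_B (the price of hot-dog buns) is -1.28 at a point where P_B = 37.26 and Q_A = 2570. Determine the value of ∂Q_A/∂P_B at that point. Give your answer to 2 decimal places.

ε = (∂Q_A/∂P_B)·(P_B/Q_A) ⇒ ∂Q_A/∂P_B = ε·Q_A/P_B = -1.28 × 2570/37.26 ≈ -88.29.

-88.29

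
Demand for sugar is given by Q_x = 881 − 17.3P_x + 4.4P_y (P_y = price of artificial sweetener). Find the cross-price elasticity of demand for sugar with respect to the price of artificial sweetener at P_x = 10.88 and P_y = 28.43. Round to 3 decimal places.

At P_x = 10.88 and P_y = 28.43: Q_x = 817.868.
∂Q_x/∂P_y = 4.4.
ε = (∂Q_x/∂P_y)(P_y/Q_x) = 4.4 × (28.43/817.868) ≈ 0.153.
Since ε > 0, sugar and artificial sweetener are substitutes.

0.153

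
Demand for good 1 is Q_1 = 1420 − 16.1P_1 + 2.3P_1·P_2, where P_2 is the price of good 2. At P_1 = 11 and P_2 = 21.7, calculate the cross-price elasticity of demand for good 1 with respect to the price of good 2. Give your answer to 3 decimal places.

0.306

At P_1 = 11 and P_2 = 21.7: Q_1 = 1791.91.
∂Q_1/∂P_2 = 2.3P_1 = 2.3(11) = 25.3000.
ε = (∂Q_1/∂P_2)(P_2/Q_1) = 25.3000 × (21.7/1791.91) ≈ 0.306.
ε > 0: substitutes.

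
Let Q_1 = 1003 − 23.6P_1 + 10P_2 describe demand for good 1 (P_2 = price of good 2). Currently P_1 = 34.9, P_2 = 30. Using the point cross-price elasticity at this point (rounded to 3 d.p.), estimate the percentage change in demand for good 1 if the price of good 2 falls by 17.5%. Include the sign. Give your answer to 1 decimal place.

At P_1 = 34.9, P_2 = 30: Q_1 = 479.36.
∂Q_1/∂P_2 = 10.
ε = (∂Q_1/∂P_2)(P_2/Q_1) = 10.0000 × 30/479.36 ≈ 0.626.
%ΔQ_1 ≈ ε × %ΔP_2 = 0.626 × (-17.5%) = -11.0%.

-11.0%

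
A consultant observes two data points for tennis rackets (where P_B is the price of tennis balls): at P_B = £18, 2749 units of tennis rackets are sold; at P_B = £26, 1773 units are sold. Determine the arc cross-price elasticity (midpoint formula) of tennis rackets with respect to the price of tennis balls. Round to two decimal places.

ΔQ_A = 1773 − 2749 = -976; ΔP_B = 26 − 18 = 8.
Midpoints: Q̄_A = 2261.0, P̄_B = 22.00.
ε = (ΔQ_A/Q̄_A)/(ΔP_B/P̄_B) = (-976/2261.0)/(8/22.00) ≈ -1.19.

-1.19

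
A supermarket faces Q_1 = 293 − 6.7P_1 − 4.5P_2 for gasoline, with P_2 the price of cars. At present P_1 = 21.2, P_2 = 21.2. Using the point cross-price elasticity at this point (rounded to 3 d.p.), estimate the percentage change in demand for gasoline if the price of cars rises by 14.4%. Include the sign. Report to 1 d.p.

-24.7%

At P_1 = 21.2, P_2 = 21.2: Q_1 = 55.56.
∂Q_1/∂P_2 = -4.5.
ε = (∂Q_1/∂P_2)(P_2/Q_1) = -4.5000 × 21.2/55.56 ≈ -1.717.
%ΔQ_1 ≈ ε × %ΔP_2 = -1.717 × (14.4%) = -24.7%.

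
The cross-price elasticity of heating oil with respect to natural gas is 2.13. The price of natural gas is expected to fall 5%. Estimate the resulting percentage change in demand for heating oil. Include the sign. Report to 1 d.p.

%ΔQ ≈ ε × %ΔP of natural gas = 2.13 × (-5%) = -10.7%.

-10.7%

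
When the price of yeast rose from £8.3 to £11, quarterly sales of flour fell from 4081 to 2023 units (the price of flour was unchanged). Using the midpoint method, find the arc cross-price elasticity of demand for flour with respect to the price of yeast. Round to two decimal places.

-2.41

ΔQ_A = 2023 − 4081 = -2058; ΔP_B = 11 − 8.3 = 2.7.
Midpoints: Q̄_A = 3052.0, P̄_B = 9.65.
ε = (ΔQ_A/Q̄_A)/(ΔP_B/P̄_B) = (-2058/3052.0)/(2.7/9.65) ≈ -2.41.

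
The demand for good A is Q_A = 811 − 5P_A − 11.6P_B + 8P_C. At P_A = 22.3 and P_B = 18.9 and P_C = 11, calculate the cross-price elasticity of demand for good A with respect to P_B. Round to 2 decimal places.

At P_A = 22.3 and P_B = 18.9 and P_C = 11: Q_A = 568.26.
∂Q_A/∂P_B = -11.6.
ε = (∂Q_A/∂P_B)(P_B/Q_A) = -11.6 × (18.9/568.26) ≈ -0.39.
Since ε < 0, good A and good B are complements.

-0.39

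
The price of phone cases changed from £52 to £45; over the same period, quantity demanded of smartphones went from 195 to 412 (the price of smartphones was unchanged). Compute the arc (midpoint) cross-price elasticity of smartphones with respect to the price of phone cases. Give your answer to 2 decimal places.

ΔQ_A = 412 − 195 = 217; ΔP_B = 45 − 52 = -7.
Midpoints: Q̄_A = 303.5, P̄_B = 48.50.
ε = (ΔQ_A/Q̄_A)/(ΔP_B/P̄_B) = (217/303.5)/(-7/48.50) ≈ -4.95.
ε < 0: smartphones and phone cases are complements.

-4.95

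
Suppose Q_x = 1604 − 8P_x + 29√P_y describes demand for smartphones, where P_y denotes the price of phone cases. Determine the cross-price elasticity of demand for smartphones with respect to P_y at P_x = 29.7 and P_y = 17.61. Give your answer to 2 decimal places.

At P_x = 29.7 and P_y = 17.61: Q_x = 1488.096.
∂Q_x/∂P_y = 29/(2√P_y) = 29/(2√17.61) = 3.4553.
ε = (∂Q_x/∂P_y)(P_y/Q_x) = 3.4553 × (17.61/1488.096) ≈ 0.04.

0.04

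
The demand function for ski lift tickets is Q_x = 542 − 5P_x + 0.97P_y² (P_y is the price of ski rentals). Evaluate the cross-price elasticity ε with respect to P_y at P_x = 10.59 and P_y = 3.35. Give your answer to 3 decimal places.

At P_x = 10.59 and P_y = 3.35: Q_x = 499.936.
∂Q_x/∂P_y = 1.94P_y = 1.94(3.35) = 6.4990.
ε = (∂Q_x/∂P_y)(P_y/Q_x) = 6.4990 × (3.35/499.936) ≈ 0.044.
ε > 0: substitutes.

0.044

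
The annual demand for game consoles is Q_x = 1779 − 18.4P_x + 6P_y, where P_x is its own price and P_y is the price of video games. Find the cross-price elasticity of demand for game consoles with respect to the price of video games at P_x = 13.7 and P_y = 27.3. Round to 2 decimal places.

0.10

At P_x = 13.7 and P_y = 27.3: Q_x = 1690.72.
∂Q_x/∂P_y = 6.
ε = (∂Q_x/∂P_y)(P_y/Q_x) = 6 × (27.3/1690.72) ≈ 0.10.
Since ε > 0, game consoles and video games are substitutes.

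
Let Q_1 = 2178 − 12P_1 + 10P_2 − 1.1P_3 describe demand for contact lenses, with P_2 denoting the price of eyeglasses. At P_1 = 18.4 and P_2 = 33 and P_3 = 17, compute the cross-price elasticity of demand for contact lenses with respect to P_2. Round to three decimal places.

0.145

At P_1 = 18.4 and P_2 = 33 and P_3 = 17: Q_1 = 2268.5.
∂Q_1/∂P_2 = 10.
ε = (∂Q_1/∂P_2)(P_2/Q_1) = 10 × (33/2268.5) ≈ 0.145.
Since ε > 0, contact lenses and eyeglasses are substitutes.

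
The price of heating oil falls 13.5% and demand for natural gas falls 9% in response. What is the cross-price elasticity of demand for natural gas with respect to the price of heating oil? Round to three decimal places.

0.667

ε = (%ΔQ of natural gas) / (%ΔP of heating oil) = (-9%) / (-13.5%) ≈ 0.667.
Positive cross-price elasticity: substitutes.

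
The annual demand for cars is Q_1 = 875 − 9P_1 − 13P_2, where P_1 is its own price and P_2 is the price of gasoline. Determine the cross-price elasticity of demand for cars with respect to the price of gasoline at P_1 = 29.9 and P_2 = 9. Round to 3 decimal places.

At P_1 = 29.9 and P_2 = 9: Q_1 = 488.9.
∂Q_1/∂P_2 = -13.
ε = (∂Q_1/∂P_2)(P_2/Q_1) = -13 × (9/488.9) ≈ -0.239.
Since ε < 0, cars and gasoline are complements.

-0.239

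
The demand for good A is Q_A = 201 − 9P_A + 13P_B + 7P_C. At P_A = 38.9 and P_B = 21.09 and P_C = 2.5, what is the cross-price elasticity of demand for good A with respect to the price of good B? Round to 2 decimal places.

At P_A = 38.9 and P_B = 21.09 and P_C = 2.5: Q_A = 142.57.
∂Q_A/∂P_B = 13.
ε = (∂Q_A/∂P_B)(P_B/Q_A) = 13 × (21.09/142.57) ≈ 1.92.
Since ε > 0, good A and good B are substitutes.

1.92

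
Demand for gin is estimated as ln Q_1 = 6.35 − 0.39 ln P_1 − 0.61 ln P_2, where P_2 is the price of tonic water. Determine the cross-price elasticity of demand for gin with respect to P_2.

-0.61

In a log-linear (constant-elasticity) demand function, the coefficient on ln P_2 is the cross-price elasticity.
ε = -0.61. Negative, so gin and tonic water are complements.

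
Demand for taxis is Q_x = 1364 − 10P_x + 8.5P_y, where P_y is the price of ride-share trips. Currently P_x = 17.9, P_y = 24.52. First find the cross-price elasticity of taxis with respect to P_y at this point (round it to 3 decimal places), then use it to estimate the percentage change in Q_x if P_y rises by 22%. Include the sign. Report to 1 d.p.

At P_x = 17.9, P_y = 24.52: Q_x = 1393.42.
∂Q_x/∂P_y = 8.5.
ε = (∂Q_x/∂P_y)(P_y/Q_x) = 8.5000 × 24.52/1393.42 ≈ 0.150.
%ΔQ_x ≈ ε × %ΔP_y = 0.150 × (22%) = 3.3%.

3.3%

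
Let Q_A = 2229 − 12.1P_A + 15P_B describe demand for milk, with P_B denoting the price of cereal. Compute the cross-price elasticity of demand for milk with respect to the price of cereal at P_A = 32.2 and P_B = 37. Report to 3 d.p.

At P_A = 32.2 and P_B = 37: Q_A = 2394.38.
∂Q_A/∂P_B = 15.
ε = (∂Q_A/∂P_B)(P_B/Q_A) = 15 × (37/2394.38) ≈ 0.232.

0.232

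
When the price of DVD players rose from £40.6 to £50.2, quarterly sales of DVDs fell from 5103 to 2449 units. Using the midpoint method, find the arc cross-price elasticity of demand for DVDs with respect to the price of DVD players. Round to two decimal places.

-3.32

ΔQ_A = 2449 − 5103 = -2654; ΔP_B = 50.2 − 40.6 = 9.6.
Midpoints: Q̄_A = 3776.0, P̄_B = 45.40.
ε = (ΔQ_A/Q̄_A)/(ΔP_B/P̄_B) = (-2654/3776.0)/(9.6/45.40) ≈ -3.32.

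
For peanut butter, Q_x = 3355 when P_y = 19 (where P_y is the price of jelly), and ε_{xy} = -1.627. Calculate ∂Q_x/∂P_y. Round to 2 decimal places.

-287.29

ε = (∂Q_x/∂P_y)·(P_y/Q_x) ⇒ ∂Q_x/∂P_y = ε·Q_x/P_y = -1.627 × 3355/19 ≈ -287.29.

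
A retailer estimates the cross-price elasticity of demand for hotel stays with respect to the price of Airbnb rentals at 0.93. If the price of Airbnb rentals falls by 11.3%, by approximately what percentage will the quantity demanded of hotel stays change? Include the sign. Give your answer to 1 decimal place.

-10.5%

%ΔQ ≈ ε × %ΔP of Airbnb rentals = 0.93 × (-11.3%) = -10.5%.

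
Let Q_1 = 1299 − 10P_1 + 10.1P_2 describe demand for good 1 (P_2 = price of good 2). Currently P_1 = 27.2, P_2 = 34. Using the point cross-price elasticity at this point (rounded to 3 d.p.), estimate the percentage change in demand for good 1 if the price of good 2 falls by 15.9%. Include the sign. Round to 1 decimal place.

At P_1 = 27.2, P_2 = 34: Q_1 = 1370.4.
∂Q_1/∂P_2 = 10.1.
ε = (∂Q_1/∂P_2)(P_2/Q_1) = 10.1000 × 34/1370.4 ≈ 0.251.
%ΔQ_1 ≈ ε × %ΔP_2 = 0.251 × (-15.9%) = -4.0%.

-4.0%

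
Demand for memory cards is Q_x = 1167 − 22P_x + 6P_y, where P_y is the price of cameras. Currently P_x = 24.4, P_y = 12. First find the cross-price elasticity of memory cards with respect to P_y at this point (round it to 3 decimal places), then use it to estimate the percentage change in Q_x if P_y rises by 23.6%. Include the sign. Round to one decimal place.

2.4%

At P_x = 24.4, P_y = 12: Q_x = 702.2.
∂Q_x/∂P_y = 6.
ε = (∂Q_x/∂P_y)(P_y/Q_x) = 6.0000 × 12/702.2 ≈ 0.103.
%ΔQ_x ≈ ε × %ΔP_y = 0.103 × (23.6%) = 2.4%.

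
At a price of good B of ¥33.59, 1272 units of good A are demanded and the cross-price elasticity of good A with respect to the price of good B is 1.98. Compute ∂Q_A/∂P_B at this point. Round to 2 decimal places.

ε = (∂Q_A/∂P_B)·(P_B/Q_A) ⇒ ∂Q_A/∂P_B = ε·Q_A/P_B = 1.98 × 1272/33.59 ≈ 74.98.

74.98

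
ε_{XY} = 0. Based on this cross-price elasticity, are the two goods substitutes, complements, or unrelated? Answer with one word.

ε = 0: demand for good X does not respond to good Y's price; the goods are unrelated.

unrelated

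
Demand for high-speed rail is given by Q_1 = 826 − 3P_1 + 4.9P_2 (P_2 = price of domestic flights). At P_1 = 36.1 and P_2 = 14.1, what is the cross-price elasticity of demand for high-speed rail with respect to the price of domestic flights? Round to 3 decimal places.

0.088

At P_1 = 36.1 and P_2 = 14.1: Q_1 = 786.79.
∂Q_1/∂P_2 = 4.9.
ε = (∂Q_1/∂P_2)(P_2/Q_1) = 4.9 × (14.1/786.79) ≈ 0.088.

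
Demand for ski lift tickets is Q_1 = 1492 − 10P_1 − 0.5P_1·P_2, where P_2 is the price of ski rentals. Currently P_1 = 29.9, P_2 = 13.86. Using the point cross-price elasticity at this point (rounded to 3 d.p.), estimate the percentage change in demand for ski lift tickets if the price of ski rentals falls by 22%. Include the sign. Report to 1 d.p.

At P_1 = 29.9, P_2 = 13.86: Q_1 = 985.793.
∂Q_1/∂P_2 = -0.5P_1 = -14.9500.
ε = (∂Q_1/∂P_2)(P_2/Q_1) = -14.9500 × 13.86/985.793 ≈ -0.210.
%ΔQ_1 ≈ ε × %ΔP_2 = -0.210 × (-22%) = 4.6%.

4.6%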